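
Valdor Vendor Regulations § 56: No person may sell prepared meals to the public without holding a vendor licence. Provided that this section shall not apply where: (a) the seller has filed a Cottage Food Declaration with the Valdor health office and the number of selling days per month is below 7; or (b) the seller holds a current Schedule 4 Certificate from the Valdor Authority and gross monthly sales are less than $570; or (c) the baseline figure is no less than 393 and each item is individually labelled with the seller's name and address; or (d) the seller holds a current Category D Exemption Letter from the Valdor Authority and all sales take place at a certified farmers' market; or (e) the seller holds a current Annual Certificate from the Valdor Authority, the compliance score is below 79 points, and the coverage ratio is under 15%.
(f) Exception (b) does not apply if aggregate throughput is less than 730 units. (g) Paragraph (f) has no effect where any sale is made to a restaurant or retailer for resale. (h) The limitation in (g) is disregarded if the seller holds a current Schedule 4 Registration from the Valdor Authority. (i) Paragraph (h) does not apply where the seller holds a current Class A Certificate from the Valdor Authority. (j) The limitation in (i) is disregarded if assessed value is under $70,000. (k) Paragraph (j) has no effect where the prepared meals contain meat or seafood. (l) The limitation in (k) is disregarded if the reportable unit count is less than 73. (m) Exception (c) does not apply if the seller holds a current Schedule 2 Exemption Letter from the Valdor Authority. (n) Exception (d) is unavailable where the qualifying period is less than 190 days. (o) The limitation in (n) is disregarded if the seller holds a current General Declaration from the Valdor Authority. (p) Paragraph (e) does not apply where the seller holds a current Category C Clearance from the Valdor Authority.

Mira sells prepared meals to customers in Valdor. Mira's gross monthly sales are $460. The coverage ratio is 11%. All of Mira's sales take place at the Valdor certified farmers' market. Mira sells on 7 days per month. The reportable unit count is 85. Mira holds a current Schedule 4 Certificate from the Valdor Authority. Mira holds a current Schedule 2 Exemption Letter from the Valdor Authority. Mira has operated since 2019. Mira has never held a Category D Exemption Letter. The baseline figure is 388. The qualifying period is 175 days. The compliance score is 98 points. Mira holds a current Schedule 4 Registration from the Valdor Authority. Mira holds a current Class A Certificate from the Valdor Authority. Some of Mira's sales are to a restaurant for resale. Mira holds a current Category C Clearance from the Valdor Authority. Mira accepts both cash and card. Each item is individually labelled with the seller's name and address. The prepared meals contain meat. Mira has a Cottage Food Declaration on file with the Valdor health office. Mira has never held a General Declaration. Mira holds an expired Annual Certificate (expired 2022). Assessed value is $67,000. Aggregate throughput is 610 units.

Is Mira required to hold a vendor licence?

No — exception (b) applies; Mira is not required to hold a vendor licence.

Exception (a) requires that the number of selling days per month is below 7; but the number of selling days per month is 7, not below 7, so (a) is unavailable.
Exception (b) is satisfied on its face — a current Schedule 4 Certificate is held; gross monthly sales are $460, less than the $570 limit. Considering the limiting provisions: (f) would limit (b) — aggregate throughput is 610 units, less than the 730 units limit — but (g) sets (f) aside: (g) is triggered — some sales are to a restaurant for resale. (h) is engaged (a current Schedule 4 Registration is held), but yields to (i): (i) operates against (h): a current Class A Certificate is held. (j) operates (assessed value is $67,000, under the $70,000 limit), but is overridden by (k): (k) applies — the prepared meals contain meat. (l), which would lift (k), is not engaged — the reportable unit count is 85, not less than 73. Exception (b) stands.
Exception (c) requires that the baseline figure is no less than 393; but the baseline figure is 388, short of 393, so (c) is unavailable.
Exception (d) requires that the seller holds a current Category D Exemption Letter from the Valdor Authority; but there is no Category D Exemption Letter in force, so (d) is unavailable.
Exception (e) does not apply: the Annual Certificate is not current.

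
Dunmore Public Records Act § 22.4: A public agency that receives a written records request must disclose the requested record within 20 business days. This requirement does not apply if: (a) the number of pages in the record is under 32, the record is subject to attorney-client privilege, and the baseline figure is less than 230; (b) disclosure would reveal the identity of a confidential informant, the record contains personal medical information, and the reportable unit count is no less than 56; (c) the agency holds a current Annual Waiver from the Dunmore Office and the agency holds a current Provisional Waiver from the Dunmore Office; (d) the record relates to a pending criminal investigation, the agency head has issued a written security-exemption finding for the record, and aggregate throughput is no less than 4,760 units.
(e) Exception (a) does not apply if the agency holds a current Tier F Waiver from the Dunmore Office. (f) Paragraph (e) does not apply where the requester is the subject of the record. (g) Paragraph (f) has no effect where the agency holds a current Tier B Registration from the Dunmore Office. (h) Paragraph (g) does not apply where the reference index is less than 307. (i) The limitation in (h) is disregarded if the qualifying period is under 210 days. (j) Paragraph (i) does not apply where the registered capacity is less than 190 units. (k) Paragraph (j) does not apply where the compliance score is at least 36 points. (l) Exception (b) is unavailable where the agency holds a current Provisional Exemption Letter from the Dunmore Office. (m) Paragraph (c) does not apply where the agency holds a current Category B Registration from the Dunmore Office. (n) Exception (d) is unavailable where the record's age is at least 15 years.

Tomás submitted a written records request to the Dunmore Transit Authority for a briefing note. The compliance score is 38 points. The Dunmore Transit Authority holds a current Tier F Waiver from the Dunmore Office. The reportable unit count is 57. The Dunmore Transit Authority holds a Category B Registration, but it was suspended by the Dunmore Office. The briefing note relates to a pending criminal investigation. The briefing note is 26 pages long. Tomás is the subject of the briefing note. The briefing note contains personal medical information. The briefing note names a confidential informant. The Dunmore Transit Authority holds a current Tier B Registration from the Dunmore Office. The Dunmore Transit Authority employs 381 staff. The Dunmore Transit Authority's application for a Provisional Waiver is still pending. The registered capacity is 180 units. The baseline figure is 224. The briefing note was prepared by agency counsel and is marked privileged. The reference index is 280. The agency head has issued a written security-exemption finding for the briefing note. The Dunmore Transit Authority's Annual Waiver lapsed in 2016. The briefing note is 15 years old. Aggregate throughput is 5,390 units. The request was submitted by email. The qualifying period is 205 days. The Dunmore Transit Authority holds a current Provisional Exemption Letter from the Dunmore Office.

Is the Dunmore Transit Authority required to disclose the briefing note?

Yes — the Dunmore Transit Authority must disclose the briefing note.

Exception (a): the number of pages in the record is 26, under the 32 limit; the briefing note is privileged; the baseline figure is 224, less than the 230 limit — every condition holds. But: (e) operates against (a): a current Tier F Waiver is held. (f) is triggered (Tomás is the subject of the briefing note), but is displaced by (g): (g) operates against (f): a current Tier B Registration is held. (h) applies (the reference index is 280, less than the 307 limit), but is overridden by (i): (i) operates — the qualifying period is 205 days, under the 210 days limit. (j) applies (the registered capacity is 180 units, less than the 190 units limit), but is itself disapplied by (k): (k) operates against (j): the compliance score is 38 points, meeting the 36 points threshold. So (a) is unavailable.
Exception (b): the briefing note names a confidential informant; the briefing note contains personal medical information; the reportable unit count is 57, meeting the 56 threshold — every condition holds. But: (l) is triggered — a current Provisional Exemption Letter is held. Exception (b) does not apply.
Exception (c) does not apply: no current Annual Waiver is held.
Exception (d) is satisfied on its face — the briefing note relates to a pending investigation; a written security-exemption finding has been issued; aggregate throughput is 5,390 units, meeting the 4,760 units threshold. But: (n) operates against (d): the record's age is 15 years, meeting the 15 years threshold. So (d) is unavailable.
None of the exceptions is available; § 22.4 applies in full.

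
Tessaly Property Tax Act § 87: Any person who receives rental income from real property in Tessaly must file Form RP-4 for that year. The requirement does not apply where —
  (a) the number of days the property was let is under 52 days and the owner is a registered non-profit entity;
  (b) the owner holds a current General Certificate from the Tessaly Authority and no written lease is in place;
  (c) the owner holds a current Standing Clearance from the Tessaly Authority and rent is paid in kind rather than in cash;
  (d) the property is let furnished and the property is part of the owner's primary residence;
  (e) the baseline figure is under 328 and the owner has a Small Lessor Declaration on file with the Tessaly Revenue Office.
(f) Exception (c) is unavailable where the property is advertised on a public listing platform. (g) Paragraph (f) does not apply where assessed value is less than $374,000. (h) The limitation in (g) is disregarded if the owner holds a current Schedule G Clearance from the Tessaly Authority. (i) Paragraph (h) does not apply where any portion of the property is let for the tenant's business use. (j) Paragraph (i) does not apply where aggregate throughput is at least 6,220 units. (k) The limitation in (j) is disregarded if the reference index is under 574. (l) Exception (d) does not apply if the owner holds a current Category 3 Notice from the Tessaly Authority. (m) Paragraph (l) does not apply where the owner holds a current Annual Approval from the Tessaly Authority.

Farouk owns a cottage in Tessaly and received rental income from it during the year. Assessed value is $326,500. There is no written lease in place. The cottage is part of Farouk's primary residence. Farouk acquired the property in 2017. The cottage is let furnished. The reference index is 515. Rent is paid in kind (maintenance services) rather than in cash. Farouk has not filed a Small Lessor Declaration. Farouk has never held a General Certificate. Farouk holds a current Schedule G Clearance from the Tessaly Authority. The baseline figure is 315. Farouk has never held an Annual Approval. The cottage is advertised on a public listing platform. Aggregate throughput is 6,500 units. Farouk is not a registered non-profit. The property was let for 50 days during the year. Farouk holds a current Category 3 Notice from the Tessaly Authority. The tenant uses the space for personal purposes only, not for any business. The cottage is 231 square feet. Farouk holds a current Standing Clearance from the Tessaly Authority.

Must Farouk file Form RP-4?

Exception (a) requires that the owner is a registered non-profit entity; but Farouk is not a registered non-profit, so (a) is unavailable.
Exception (b) fails — no current General Certificate is held.
Exception (c) is satisfied on its face — a current Standing Clearance is held; rent is paid in kind. However, paragraphs (f)–(k) must be considered: (f) operates against (c): the property is publicly advertised. (g) would limit (f) — assessed value is $326,500, less than the $374,000 limit — but (h) sets (g) aside: (h) operates — a current Schedule G Clearance is held. (i) does not operate here (the space is used for personal purposes only), so (h) stands. Exception (c) does not apply.
Exception (d): the property is let furnished; the cottage is part of the primary residence — every condition holds. But applying paragraphs (l)–(m): (l) operates against (d): a current Category 3 Notice is held. (m) is not triggered (no current Annual Approval is held), so (l) stands. So (d) is unavailable.
Exception (e) fails — no Small Lessor Declaration is on file.
No exception applies. The general rule governs.

Yes — Farouk must file Form RP-4.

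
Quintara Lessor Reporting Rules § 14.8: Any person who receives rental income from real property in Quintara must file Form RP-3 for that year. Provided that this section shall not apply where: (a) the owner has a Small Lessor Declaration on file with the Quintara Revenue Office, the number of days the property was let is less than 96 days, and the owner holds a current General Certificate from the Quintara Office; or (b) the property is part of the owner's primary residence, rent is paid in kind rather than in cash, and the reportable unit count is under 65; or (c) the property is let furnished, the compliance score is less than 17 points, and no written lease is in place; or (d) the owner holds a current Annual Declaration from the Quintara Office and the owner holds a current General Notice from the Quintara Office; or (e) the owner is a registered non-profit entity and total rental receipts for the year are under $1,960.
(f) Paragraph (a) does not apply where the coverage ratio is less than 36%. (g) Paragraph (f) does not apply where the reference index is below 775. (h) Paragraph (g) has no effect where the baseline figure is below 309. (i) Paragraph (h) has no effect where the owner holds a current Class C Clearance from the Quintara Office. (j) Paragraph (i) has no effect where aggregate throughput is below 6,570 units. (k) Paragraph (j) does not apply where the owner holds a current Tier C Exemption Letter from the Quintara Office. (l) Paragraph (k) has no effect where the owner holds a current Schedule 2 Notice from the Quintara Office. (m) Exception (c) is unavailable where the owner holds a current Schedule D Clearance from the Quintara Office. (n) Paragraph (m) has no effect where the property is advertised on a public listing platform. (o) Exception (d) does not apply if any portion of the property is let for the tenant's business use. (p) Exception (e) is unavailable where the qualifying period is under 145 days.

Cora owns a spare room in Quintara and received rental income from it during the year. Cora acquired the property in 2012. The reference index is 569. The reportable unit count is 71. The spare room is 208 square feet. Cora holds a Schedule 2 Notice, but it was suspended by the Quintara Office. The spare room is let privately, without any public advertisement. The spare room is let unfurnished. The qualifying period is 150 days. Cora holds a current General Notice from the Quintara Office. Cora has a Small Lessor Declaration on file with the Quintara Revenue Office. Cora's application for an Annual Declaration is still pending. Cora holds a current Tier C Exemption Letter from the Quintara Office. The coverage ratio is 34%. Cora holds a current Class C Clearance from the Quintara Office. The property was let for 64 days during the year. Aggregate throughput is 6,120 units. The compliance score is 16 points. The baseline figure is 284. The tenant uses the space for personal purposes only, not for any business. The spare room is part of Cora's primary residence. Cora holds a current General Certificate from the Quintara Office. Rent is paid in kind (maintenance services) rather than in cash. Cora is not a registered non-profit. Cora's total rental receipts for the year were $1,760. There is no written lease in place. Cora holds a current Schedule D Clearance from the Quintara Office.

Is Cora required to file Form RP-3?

Exception (a): a Small Lessor Declaration is on file; the number of days the property was let is 64 days, less than the 96 days limit; a current General Certificate is held — every condition holds. Considering the limiting provisions: (f) would limit (a) — the coverage ratio is 34%, less than the 36% limit — but (g) sets (f) aside: (g) operates against (f): the reference index is 569, below the 775 limit. (h) would limit (g) — the baseline figure is 284, below the 309 limit — but (i) sets (h) aside: (i) is triggered — a current Class C Clearance is held. (j) is triggered (aggregate throughput is 6,120 units, below the 6,570 units limit), but is itself disapplied by (k): (k) operates against (j): a current Tier C Exemption Letter is held. (l) is not triggered (there is no Schedule 2 Notice in force), so (k) stands. So (a) applies.
Exception (b) requires that the reportable unit count is under 65; but the reportable unit count is 71, not under 65, so (b) is unavailable.
Exception (c) does not apply: the property is let unfurnished.
Exception (d) does not apply: no current Annual Declaration is held.
Exception (e) does not apply: Cora is not a registered non-profit.

No — exception (a) applies; Cora is not required to file Form RP-3.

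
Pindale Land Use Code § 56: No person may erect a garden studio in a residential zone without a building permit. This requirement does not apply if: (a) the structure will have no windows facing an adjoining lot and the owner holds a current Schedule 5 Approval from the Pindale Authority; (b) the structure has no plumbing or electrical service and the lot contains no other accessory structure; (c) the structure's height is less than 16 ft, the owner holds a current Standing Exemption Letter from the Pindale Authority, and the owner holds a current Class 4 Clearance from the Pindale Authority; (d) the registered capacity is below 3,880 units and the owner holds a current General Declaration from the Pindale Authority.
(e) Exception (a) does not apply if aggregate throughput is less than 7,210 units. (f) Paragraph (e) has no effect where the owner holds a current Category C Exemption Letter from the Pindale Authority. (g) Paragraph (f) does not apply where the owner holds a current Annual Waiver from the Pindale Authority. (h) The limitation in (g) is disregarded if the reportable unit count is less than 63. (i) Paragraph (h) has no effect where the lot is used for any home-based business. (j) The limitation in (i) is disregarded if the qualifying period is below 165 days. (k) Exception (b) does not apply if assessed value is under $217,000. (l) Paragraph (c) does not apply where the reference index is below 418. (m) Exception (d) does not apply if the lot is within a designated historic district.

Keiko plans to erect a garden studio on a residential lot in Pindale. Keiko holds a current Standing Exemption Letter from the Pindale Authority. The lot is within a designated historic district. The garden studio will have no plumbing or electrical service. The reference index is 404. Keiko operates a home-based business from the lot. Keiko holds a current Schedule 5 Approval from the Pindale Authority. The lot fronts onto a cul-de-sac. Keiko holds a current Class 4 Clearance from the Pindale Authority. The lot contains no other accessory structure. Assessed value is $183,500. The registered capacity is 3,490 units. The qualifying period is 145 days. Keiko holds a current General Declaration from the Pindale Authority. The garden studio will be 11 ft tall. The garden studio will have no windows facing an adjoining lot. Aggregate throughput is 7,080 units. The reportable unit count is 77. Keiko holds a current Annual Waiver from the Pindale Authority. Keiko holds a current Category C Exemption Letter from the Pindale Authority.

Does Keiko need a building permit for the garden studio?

Yes — Keiko must obtain a building permit.

Exception (a): no windows face an adjoining lot; a current Schedule 5 Approval is held — every condition holds. Turning to paragraphs (e)–(j): (e) is engaged — aggregate throughput is 7,080 units, less than the 7,210 units limit. (f) would limit (e) — a current Category C Exemption Letter is held — but (g) sets (f) aside: (g) operates against (f): a current Annual Waiver is held. (h), which would lift (g), is inapplicable — the reportable unit count is 77, not less than 63. So (a) is unavailable.
Exception (b) is satisfied on its face — there is no plumbing or electrical service; the lot has no other accessory structure. But: (k) operates against (b): assessed value is $183,500, under the $217,000 limit. (b) is therefore removed.
Exception (c): the structure's height is 11 ft, less than the 16 ft limit; a current Standing Exemption Letter is held; a current Class 4 Clearance is held — every condition holds. Turning to paragraph (l): (l) is engaged — the reference index is 404, below the 418 limit. Exception (c) does not apply.
All of (d)'s requirements are met (the registered capacity is 3,490 units, below the 3,880 units limit; a current General Declaration is held). However, paragraph (m) must be considered: (m) operates against (d): the lot is in a historic district. (d) is therefore removed.
No exception displaces § 56.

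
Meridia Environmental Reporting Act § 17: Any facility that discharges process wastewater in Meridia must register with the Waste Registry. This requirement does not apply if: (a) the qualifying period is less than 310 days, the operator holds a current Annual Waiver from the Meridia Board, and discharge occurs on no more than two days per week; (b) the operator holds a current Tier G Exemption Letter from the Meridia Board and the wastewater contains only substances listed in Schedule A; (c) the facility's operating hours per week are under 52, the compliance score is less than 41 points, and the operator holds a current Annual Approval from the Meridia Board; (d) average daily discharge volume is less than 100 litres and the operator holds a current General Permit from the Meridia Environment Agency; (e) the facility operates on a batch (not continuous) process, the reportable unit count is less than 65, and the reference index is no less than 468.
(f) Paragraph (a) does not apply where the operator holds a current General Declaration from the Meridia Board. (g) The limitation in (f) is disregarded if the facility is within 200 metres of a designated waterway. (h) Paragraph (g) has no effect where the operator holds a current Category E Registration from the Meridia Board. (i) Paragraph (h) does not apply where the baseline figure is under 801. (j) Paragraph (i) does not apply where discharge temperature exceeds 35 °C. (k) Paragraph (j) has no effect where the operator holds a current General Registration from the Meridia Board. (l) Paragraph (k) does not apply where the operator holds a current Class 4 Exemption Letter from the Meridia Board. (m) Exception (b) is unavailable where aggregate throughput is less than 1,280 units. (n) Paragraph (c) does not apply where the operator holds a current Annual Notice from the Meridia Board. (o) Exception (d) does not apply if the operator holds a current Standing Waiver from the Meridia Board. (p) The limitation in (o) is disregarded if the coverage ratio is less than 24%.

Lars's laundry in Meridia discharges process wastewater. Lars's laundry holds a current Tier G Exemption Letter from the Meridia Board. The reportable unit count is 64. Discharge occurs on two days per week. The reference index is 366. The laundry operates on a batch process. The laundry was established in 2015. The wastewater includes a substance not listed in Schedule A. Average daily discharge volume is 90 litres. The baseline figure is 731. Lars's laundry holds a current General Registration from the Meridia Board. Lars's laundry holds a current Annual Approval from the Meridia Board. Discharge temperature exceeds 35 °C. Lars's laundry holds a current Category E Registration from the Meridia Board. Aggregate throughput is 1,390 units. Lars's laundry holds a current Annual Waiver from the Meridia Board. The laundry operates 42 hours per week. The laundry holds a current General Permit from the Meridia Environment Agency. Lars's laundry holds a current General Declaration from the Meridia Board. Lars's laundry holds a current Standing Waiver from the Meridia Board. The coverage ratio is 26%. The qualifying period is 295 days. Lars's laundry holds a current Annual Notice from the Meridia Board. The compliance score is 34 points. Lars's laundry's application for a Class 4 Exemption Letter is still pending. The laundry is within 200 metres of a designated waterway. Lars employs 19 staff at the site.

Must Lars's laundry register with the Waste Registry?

No — exception (a) applies; Lars's laundry is not required to register with the Waste Registry.

All of (a)'s requirements are met (the qualifying period is 295 days, less than the 310 days limit; a current Annual Waiver is held; discharge occurs on no more than two days per week). Applying paragraphs (f)–(l): (f) is engaged (a current General Declaration is held), but is overridden by (g): (g) operates — the laundry is within 200 m of a designated waterway. (h) would limit (g) — a current Category E Registration is held — but (i) sets (h) aside: (i) is triggered — the baseline figure is 731, under the 801 limit. (j) would limit (i) — discharge temperature exceeds 35 °C — but (k) sets (j) aside: (k) is triggered — a current General Registration is held. (l), which would lift (k), is not engaged — no current Class 4 Exemption Letter is held. Exception (a) stands.
Exception (b) requires that the wastewater contains only substances listed in Schedule A; but the wastewater includes a non-Schedule-A substance, so (b) is unavailable.
Exception (c) is satisfied on its face — the facility's operating hours per week are 42, under the 52 limit; the compliance score is 34 points, less than the 41 points limit; a current Annual Approval is held. But: (n) is triggered — a current Annual Notice is held. (c) is therefore removed.
Exception (d)'s conditions are all satisfied: average daily discharge volume is 90 litres, less than the 100 litres limit; a current General Permit is held. But applying paragraphs (o)–(p): (o) operates — a current Standing Waiver is held. (p) is inapplicable (the coverage ratio is 26%, not less than 24%), so (o) stands. (d) is therefore removed.
Exception (e) fails — the reference index is 366, short of 468.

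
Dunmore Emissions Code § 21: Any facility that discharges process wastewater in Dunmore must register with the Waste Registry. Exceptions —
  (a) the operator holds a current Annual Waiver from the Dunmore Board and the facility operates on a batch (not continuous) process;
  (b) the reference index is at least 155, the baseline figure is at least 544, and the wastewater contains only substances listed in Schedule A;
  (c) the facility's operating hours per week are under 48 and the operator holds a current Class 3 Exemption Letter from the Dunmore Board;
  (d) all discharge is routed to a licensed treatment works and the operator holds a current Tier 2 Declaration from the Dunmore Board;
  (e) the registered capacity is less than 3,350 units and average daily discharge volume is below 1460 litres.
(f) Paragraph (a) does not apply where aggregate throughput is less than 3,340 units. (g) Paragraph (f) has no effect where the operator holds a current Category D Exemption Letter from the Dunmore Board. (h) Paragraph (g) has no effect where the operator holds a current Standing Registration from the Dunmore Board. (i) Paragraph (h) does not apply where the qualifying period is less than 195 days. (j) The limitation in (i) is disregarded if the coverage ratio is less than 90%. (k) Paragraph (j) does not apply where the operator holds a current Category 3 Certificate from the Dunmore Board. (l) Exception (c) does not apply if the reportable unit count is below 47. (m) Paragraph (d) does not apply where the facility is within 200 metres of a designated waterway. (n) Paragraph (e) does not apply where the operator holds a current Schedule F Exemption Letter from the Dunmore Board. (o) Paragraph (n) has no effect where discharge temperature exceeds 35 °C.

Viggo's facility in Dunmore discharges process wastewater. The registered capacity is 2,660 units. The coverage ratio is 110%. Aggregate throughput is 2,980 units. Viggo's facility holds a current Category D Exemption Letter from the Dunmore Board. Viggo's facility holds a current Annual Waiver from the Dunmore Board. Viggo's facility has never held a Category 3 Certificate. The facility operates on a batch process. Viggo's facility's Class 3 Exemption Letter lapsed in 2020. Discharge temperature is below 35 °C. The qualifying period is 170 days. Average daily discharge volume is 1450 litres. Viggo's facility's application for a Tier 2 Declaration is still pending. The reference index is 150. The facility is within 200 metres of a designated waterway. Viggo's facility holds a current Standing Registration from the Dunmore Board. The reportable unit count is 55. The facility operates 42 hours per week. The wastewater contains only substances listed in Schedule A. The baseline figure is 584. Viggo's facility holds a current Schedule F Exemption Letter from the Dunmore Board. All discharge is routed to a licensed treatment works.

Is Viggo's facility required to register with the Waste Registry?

All of (a)'s requirements are met (a current Annual Waiver is held; the facility operates on a batch process). Considering the limiting provisions: (f) is engaged (aggregate throughput is 2,980 units, less than the 3,340 units limit), but is overridden by (g): (g) operates against (f): a current Category D Exemption Letter is held. (h) would limit (g) — a current Standing Registration is held — but (i) sets (h) aside: (i) operates against (h): the qualifying period is 170 days, less than the 195 days limit. (j), which would lift (i), is inapplicable — the coverage ratio is 110%, not less than 90%. (a) remains available.
Exception (b) does not apply: the reference index is 150, short of 155.
Exception (c) fails — there is no Class 3 Exemption Letter in force.
Exception (d) requires that the operator holds a current Tier 2 Declaration from the Dunmore Board; but no current Tier 2 Declaration is held, so (d) is unavailable.
All of (e)'s requirements are met (the registered capacity is 2,660 units, less than the 3,350 units limit; average daily discharge volume is 1450 litres, below the 1460 litres limit). But applying paragraphs (n)–(o): (n) operates against (e): a current Schedule F Exemption Letter is held. (o), which would lift (n), is inapplicable — discharge temperature is below 35 °C. Exception (e) does not apply.

No — exception (a) applies; Viggo's facility is not required to register with the Waste Registry.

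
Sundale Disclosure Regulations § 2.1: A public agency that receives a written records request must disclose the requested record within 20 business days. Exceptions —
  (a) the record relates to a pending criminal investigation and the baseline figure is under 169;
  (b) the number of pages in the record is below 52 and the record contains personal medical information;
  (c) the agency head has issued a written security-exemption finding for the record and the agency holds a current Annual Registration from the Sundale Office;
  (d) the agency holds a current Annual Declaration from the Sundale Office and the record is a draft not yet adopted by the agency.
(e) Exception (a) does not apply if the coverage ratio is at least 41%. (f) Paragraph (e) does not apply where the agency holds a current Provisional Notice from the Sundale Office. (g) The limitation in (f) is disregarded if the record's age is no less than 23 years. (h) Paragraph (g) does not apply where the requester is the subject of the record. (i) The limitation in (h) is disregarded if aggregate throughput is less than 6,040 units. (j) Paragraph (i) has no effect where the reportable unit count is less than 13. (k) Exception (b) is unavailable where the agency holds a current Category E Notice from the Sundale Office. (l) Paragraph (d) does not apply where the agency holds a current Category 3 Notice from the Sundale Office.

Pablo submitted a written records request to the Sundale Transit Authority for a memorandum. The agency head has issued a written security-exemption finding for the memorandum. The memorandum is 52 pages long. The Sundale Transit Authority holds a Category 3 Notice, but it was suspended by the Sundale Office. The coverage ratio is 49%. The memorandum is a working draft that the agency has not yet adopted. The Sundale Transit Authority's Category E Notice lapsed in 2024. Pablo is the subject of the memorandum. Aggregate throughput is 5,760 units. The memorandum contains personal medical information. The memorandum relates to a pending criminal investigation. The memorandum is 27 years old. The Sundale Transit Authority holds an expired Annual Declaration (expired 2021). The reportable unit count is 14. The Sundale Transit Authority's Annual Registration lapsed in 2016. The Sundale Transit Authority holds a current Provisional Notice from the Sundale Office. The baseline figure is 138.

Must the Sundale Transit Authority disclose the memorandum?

Yes — the Sundale Transit Authority must disclose the memorandum.

Exception (a) is satisfied on its face — the memorandum relates to a pending investigation; the baseline figure is 138, under the 169 limit. But applying paragraphs (e)–(j): (e) operates — the coverage ratio is 49%, meeting the 41% threshold. (f) is triggered (a current Provisional Notice is held), but is displaced by (g): (g) operates against (f): the record's age is 27 years, meeting the 23 years threshold. (h) operates (Pablo is the subject of the memorandum), but is set aside by (i): (i) operates — aggregate throughput is 5,760 units, less than the 6,040 units limit. (j) is inapplicable (the reportable unit count is 14, not less than 13), so (i) stands. So (a) is unavailable.
Exception (b) does not apply: the number of pages in the record is 52, not below 52.
Exception (c) does not apply: no current Annual Registration is held.
Exception (d) does not apply: no current Annual Declaration is held.
No exception displaces § 2.1.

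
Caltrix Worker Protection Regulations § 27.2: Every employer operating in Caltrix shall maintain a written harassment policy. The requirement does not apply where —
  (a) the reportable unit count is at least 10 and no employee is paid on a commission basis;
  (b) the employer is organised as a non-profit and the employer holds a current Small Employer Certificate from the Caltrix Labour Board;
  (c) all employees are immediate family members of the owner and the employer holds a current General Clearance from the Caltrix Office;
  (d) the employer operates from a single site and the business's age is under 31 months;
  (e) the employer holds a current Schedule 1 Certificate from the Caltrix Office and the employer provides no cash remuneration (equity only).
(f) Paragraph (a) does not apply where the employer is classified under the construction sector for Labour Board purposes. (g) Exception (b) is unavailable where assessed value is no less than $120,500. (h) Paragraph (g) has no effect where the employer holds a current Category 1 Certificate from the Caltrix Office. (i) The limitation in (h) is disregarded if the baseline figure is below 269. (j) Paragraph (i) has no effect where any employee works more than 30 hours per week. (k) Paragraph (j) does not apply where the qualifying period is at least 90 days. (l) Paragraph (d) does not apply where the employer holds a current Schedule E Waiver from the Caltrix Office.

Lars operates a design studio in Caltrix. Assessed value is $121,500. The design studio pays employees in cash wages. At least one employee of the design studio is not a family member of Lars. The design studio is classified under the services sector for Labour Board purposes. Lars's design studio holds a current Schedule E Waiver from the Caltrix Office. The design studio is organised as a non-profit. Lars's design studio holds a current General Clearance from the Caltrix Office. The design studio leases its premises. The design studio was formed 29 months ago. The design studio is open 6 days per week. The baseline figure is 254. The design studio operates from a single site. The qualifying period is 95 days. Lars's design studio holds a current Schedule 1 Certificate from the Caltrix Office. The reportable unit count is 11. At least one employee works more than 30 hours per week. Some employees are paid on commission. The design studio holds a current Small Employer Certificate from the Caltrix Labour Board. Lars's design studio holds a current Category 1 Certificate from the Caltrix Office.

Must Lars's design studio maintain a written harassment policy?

Yes — Lars's design studio must maintain a written harassment policy.

Exception (a) does not apply: some employees are paid on commission.
Exception (b) is satisfied on its face — the employer is a non-profit; a current Small Employer Certificate is held. Turning to paragraphs (g)–(k): (g) is triggered — assessed value is $121,500, meeting the $120,500 threshold. (h) would limit (g) — a current Category 1 Certificate is held — but (i) sets (h) aside: (i) is engaged — the baseline figure is 254, below the 269 limit. (j) would limit (i) — at least one employee exceeds 30 hours/week — but (k) sets (j) aside: (k) operates — the qualifying period is 95 days, meeting the 90 days threshold. (b) is therefore removed.
Exception (c) does not apply: at least one employee is not a family member.
Exception (d): the employer operates from a single site; the business's age is 29 months, under the 31 months limit — every condition holds. But: (l) is engaged — a current Schedule E Waiver is held. Exception (d) does not apply.
Exception (e) fails — employees are paid cash wages.
No exception displaces § 27.2.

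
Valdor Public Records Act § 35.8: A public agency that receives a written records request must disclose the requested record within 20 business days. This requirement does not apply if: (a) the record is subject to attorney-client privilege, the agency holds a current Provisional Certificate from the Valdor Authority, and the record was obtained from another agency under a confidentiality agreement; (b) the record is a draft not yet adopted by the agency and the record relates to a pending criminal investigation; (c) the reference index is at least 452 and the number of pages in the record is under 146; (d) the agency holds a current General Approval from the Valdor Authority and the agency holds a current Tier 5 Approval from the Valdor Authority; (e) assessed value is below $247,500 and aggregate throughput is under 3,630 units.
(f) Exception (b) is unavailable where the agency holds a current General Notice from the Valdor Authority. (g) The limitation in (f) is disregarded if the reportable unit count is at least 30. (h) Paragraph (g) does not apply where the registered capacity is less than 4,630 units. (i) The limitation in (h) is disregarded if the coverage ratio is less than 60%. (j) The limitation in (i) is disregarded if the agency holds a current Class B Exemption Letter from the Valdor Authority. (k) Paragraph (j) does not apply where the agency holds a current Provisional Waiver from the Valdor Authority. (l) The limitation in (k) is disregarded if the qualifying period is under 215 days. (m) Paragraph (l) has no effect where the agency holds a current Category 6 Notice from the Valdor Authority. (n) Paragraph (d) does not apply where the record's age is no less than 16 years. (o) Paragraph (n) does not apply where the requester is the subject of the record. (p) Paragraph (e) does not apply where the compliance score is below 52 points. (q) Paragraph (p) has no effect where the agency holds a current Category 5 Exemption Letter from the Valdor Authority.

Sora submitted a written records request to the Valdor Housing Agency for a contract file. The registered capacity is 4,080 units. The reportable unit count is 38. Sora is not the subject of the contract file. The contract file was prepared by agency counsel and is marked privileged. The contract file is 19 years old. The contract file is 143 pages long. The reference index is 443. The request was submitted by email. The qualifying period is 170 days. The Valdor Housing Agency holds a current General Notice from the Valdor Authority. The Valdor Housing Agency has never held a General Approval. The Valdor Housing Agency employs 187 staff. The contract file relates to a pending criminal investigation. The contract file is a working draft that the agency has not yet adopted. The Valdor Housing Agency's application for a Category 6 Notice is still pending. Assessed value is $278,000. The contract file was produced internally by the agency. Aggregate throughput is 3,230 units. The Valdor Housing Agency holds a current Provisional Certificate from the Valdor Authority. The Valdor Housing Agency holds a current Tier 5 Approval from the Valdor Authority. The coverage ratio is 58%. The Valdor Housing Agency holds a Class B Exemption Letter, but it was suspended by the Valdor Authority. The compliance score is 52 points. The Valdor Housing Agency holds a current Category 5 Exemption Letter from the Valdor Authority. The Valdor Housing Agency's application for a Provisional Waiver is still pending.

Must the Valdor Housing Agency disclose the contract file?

No — exception (b) applies; the Valdor Housing Agency is not required to disclose the contract file.

Exception (a) fails — the contract file was produced internally.
Exception (b): the contract file is an unadopted draft; the contract file relates to a pending investigation — every condition holds. As to paragraphs (f)–(m): (f) would limit (b) — a current General Notice is held — but (g) sets (f) aside: (g) applies — the reportable unit count is 38, meeting the 30 threshold. (h) would limit (g) — the registered capacity is 4,080 units, less than the 4,630 units limit — but (i) sets (h) aside: (i) applies — the coverage ratio is 58%, less than the 60% limit. (j), which would lift (i), is not triggered — the Class B Exemption Letter is not current. Exception (b) stands.
Exception (c) fails — the reference index is 443, short of 452.
Exception (d) fails — the General Approval is not current.
Exception (e) fails — assessed value is $278,000, not below $247,500.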